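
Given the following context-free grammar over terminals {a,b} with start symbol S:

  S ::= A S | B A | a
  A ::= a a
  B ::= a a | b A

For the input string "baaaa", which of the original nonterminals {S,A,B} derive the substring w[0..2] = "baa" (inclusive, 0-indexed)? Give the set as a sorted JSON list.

CNF form of G:
  S -> A S | B A | a
  A -> T0 T0
  B -> T0 T0 | T1 A
  T0 -> a
  T1 -> b

CYK table (by increasing span), restricted to cells inside w[0..2]:
  [0..0]={T1}  "b"  orig:{}
  [1..1]={S,T0}  "a"  orig:{S}
  [2..2]={S,T0}  "a"  orig:{S}
  [0..1]=∅  "ba"
  [1..2]={A,B}  "aa"
  [0..2]={B}  "baa"

Original NTs in T[0,2] deriving "baa": ["B"]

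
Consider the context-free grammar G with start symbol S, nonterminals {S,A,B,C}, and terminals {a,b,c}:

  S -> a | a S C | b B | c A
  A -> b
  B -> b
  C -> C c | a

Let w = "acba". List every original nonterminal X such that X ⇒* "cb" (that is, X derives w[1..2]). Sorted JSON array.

CNF form of G:
  S -> T0 A | T1 X3 | T2 B | a
  A -> b
  B -> b
  C -> C T0 | a
  T0 -> c
  T1 -> a
  T2 -> b
  X3 -> S C

CYK fill — only the sub-triangle for w[1..2]:
  cell(1,1) c: {T0}  orig:{}
  cell(2,2) b: {A,B,T2}  orig:{A,B}
  cell(1,2) cb: {S}

Original NTs in T[1,2] deriving "cb": ["S"]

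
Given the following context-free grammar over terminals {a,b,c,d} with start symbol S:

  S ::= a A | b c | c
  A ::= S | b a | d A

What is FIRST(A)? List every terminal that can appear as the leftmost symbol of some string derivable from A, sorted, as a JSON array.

FIRST sets, iterate to fixpoint:
[1]
  A via A→b a: +{b}
  A via A→d A: +{d}
  S via S→a A: +{a}
  S via S→b c: +{b}
  S via S→c: +{c}
  FIRST(S)={a,b,c}  FIRST(A)={b,d}
[2]
  A via A→S: +{a,c}
  FIRST(S)={a,b,c}  FIRST(A)={a,b,c,d}
[3] done
  FIRST(S)={a,b,c}  FIRST(A)={a,b,c,d}

FIRST(A) = ["a", "b", "c", "d"]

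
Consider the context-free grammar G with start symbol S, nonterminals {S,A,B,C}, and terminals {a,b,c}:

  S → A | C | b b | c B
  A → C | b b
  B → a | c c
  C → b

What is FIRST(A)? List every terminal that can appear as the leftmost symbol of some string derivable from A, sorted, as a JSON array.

Compute FIRST by fixpoint:
iter 1:
  A via A→b b: +{b}
  B via B→a: +{a}
  B via B→c c: +{c}
  C via C→b: +{b}
  S via S→A: +{b}
  S via S→c B: +{c}
  FIRST[S]={b,c}  FIRST[A]={b}  FIRST[B]={a,c}  FIRST[C]={b}
iter 2: (no change)
  FIRST[S]={b,c}  FIRST[A]={b}  FIRST[B]={a,c}  FIRST[C]={b}

FIRST(A) = ["b"]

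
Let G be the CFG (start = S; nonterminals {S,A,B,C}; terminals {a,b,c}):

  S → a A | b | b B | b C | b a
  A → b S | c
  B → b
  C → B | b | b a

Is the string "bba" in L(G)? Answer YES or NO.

Convert to CNF:
  S -> T0 B | T0 C | T0 T1 | T1 A | b
  A -> T0 S | c
  B -> b
  C -> T0 T1 | b
  T0 -> b
  T1 -> a

Fill CYK table bottom-up:
  cell(0,0) b: {B,C,S,T0}  orig:{B,C,S}
  cell(1,1) b: {B,C,S,T0}  orig:{B,C,S}
  cell(2,2) a: {T1}  orig:{}
  cell(0,1) bb: {A,S}
  cell(1,2) ba: {C,S}
  cell(0,2) bba: {A,S}

S ∈ T[0,2] ⇒ YES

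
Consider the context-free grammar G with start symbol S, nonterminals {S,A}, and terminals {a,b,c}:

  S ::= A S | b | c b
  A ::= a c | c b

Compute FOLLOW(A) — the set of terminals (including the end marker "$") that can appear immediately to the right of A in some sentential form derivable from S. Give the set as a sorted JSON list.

FIRST iteration:
pass 1:
  A via A→a c: +{a}
  A via A→c b: +{c}
  S via S→A S: +{a,c}
  S via S→b: +{b}
  FIRST[S]={a,b,c}  FIRST[A]={a,c}
pass 2: (stable)
  FIRST[S]={a,b,c}  FIRST[A]={a,c}

FOLLOW sets:
FOLLOW(S) := {$}
pass 1:
  S→A S: FOLLOW(A) ⊇ FIRST(S) = {a,b,c}; new: +{a,b,c}
  S: {$}  A: {a,b,c}
pass 2: done
  S: {$}  A: {a,b,c}

FOLLOW(A) = ["a", "b", "c"]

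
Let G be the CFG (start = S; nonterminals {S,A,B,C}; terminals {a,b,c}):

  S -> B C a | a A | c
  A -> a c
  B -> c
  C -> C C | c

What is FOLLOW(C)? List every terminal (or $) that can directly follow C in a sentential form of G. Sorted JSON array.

Compute FIRST by fixpoint:
pass 1:
  A via A→a c: +{a}
  B via B→c: +{c}
  C via C→c: +{c}
  S via S→B C a: +{c}
  S via S→a A: +{a}
  FIRST[S]={a,c}  FIRST[A]={a}  FIRST[B]={c}  FIRST[C]={c}
pass 2: done
  FIRST[S]={a,c}  FIRST[A]={a}  FIRST[B]={c}  FIRST[C]={c}

FOLLOW iteration:
seed FOLLOW(S) with $
[1]
  C→C C: FOLLOW(C) ⊇ FIRST(C) = {c}; new: +{c}
  S→B C a: FOLLOW(B) ⊇ FIRST(C) = {c}; new: +{c}
  S→B C a: FOLLOW(C) ⊇ FIRST(a) = {a}; new: +{a}
  S→a A: FOLLOW(A) ⊇ FOLLOW(S) ⊇ {$}; new: +{$}
  FOLLOW[S]={$}  FOLLOW[A]={$}  FOLLOW[B]={c}  FOLLOW[C]={a,c}
[2] (no change)
  FOLLOW[S]={$}  FOLLOW[A]={$}  FOLLOW[B]={c}  FOLLOW[C]={a,c}

FOLLOW(C) = ["a", "c"]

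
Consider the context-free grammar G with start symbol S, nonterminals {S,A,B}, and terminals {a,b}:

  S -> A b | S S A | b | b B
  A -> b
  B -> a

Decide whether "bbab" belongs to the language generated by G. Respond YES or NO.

CNF form of G:
  S -> A T0 | S X1 | T0 B | b
  A -> b
  B -> a
  T0 -> b
  X1 -> S A

CYK fill:
  T[0,0] 'b' = {A,S,T0}  orig:{A,S}
  T[1,1] 'b' = {A,S,T0}  orig:{A,S}
  T[2,2] 'a' = {B}
  T[3,3] 'b' = {A,S,T0}  orig:{A,S}
  T[0,1] 'bb' = {S,X1}  orig:{S}
  T[1,2] 'ba' = {S}
  T[2,3] 'ab' = ∅
  T[0,2] 'bba' = ∅
  T[1,3] 'bab' = {X1}  orig:{}
  T[0,3] 'bbab' = {S}

S ∈ T[0,3] ⇒ YES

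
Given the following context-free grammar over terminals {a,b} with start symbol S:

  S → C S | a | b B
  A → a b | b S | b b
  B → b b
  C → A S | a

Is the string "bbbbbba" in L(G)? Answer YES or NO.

CNF form of G:
  S -> C S | T1 B | a
  A -> T0 T1 | T1 S | T1 T1
  B -> T1 T1
  C -> A S | a
  T0 -> a
  T1 -> b

Fill CYK table bottom-up:
  T[0,0] 'b' = {T1}  orig:{}
  T[1,1] 'b' = {T1}  orig:{}
  T[2,2] 'b' = {T1}  orig:{}
  T[3,3] 'b' = {T1}  orig:{}
  T[4,4] 'b' = {T1}  orig:{}
  T[5,5] 'b' = {T1}  orig:{}
  T[6,6] 'a' = {C,S,T0}  orig:{C,S}
  T[0,1] 'bb' = {A,B}
  T[1,2] 'bb' = {A,B}
  T[2,3] 'bb' = {A,B}
  T[3,4] 'bb' = {A,B}
  T[4,5] 'bb' = {A,B}
  T[5,6] 'ba' = {A}
  T[0,2] 'bbb' = {S}
  T[1,3] 'bbb' = {S}
  T[2,4] 'bbb' = {S}
  T[3,5] 'bbb' = {S}
  T[4,6] 'bba' = {C}
  T[0,3] 'bbbb' = {A}
  T[1,4] 'bbbb' = {A}
  T[2,5] 'bbbb' = {A}
  T[3,6] 'bbba' = ∅
  T[0,4] 'bbbbb' = {C}
  T[1,5] 'bbbbb' = {C}
  T[2,6] 'bbbba' = {C}
  T[0,5] 'bbbbbb' = ∅
  T[1,6] 'bbbbba' = {S}
  T[0,6] 'bbbbbba' = {A}

S ∉ T[0,6] ⇒ NO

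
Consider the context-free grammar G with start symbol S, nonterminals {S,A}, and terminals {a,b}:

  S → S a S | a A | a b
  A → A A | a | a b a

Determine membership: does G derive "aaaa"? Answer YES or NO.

Convert to CNF:
  S -> S X3 | T0 A | T0 T1
  A -> A A | T0 X2 | a
  T0 -> a
  T1 -> b
  X2 -> T1 T0
  X3 -> T0 S

CYK table (by increasing span):
  T[0,0] 'a' = {A,T0}  orig:{A}
  T[1,1] 'a' = {A,T0}  orig:{A}
  T[2,2] 'a' = {A,T0}  orig:{A}
  T[3,3] 'a' = {A,T0}  orig:{A}
  T[0,1] 'aa' = {A,S}
  T[1,2] 'aa' = {A,S}
  T[2,3] 'aa' = {A,S}
  T[0,2] 'aaa' = {A,S,X3}  orig:{A,S}
  T[1,3] 'aaa' = {A,S,X3}  orig:{A,S}
  T[0,3] 'aaaa' = {A,S,X3}  orig:{A,S}

S ∈ T[0,3] ⇒ YES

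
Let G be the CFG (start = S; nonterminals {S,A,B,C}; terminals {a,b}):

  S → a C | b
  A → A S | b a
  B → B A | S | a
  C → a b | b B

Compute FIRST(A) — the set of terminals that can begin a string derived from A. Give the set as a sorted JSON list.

FIRST iteration:
round 1:
  A via A→b a: +{b}
  B via B→a: +{a}
  C via C→a b: +{a}
  C via C→b B: +{b}
  S via S→a C: +{a}
  S via S→b: +{b}
  FIRST[S]={a,b}  FIRST[A]={b}  FIRST[B]={a}  FIRST[C]={a,b}
round 2:
  B via B→S: +{b}
  FIRST[S]={a,b}  FIRST[A]={b}  FIRST[B]={a,b}  FIRST[C]={a,b}
round 3: done
  FIRST[S]={a,b}  FIRST[A]={b}  FIRST[B]={a,b}  FIRST[C]={a,b}

FIRST(A) = ["b"]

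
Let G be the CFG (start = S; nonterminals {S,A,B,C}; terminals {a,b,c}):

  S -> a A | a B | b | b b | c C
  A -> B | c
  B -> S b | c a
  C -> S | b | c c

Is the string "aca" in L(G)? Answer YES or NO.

CNF form of G:
  S -> T0 T0 | T1 C | T2 A | T2 B | b
  A -> S T0 | T1 T2 | c
  B -> S T0 | T1 T2
  C -> T0 T0 | T1 C | T1 T1 | T2 A | T2 B | b
  T0 -> b
  T1 -> c
  T2 -> a

Fill CYK table bottom-up:
  [0..0]={T2}  "a"  orig:{}
  [1..1]={A,T1}  "c"  orig:{A}
  [2..2]={T2}  "a"  orig:{}
  [0..1]={C,S}  "ac"
  [1..2]={A,B}  "ca"
  [0..2]={C,S}  "aca"

S ∈ T[0,2] ⇒ YES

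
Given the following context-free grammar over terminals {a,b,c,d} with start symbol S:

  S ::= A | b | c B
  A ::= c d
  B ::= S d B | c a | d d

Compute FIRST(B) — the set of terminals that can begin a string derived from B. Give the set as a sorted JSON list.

Compute FIRST by fixpoint:
pass 1:
  A via A→c d: +{c}
  B via B→c a: +{c}
  B via B→d d: +{d}
  S via S→A: +{c}
  S via S→b: +{b}
  S: {b,c}  A: {c}  B: {c,d}
pass 2:
  B via B→S d B: +{b}
  S: {b,c}  A: {c}  B: {b,c,d}
pass 3: — fixpoint
  S: {b,c}  A: {c}  B: {b,c,d}

FIRST(B) = ["b", "c", "d"]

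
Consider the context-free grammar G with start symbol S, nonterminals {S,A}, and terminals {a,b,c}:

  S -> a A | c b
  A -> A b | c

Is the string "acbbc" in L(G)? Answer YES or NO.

Convert to CNF:
  S -> T1 A | T2 T0
  A -> A T0 | c
  T0 -> b
  T1 -> a
  T2 -> c

CYK fill:
  T[0,0] 'a' = {T1}  orig:{}
  T[1,1] 'c' = {A,T2}  orig:{A}
  T[2,2] 'b' = {T0}  orig:{}
  T[3,3] 'b' = {T0}  orig:{}
  T[4,4] 'c' = {A,T2}  orig:{A}
  T[0,1] 'ac' = {S}
  T[1,2] 'cb' = {A,S}
  T[2,3] 'bb' = ∅
  T[3,4] 'bc' = ∅
  T[0,2] 'acb' = {S}
  T[1,3] 'cbb' = {A}
  T[2,4] 'bbc' = ∅
  T[0,3] 'acbb' = {S}
  T[1,4] 'cbbc' = ∅
  T[0,4] 'acbbc' = ∅

S ∉ T[0,4] ⇒ NO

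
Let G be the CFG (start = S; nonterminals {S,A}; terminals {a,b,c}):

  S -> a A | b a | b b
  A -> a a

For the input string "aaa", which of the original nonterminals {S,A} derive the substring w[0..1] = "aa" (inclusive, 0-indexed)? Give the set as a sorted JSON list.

Convert to CNF:
  S -> T0 A | T1 T0 | T1 T1
  A -> T0 T0
  T0 -> a
  T1 -> b

CYK table (by increasing span) — only the sub-triangle for w[0..1]:
  cell(0,0) a: {T0}  orig:{}
  cell(1,1) a: {T0}  orig:{}
  cell(0,1) aa: {A}

Original NTs in T[0,1] deriving "aa": ["A"]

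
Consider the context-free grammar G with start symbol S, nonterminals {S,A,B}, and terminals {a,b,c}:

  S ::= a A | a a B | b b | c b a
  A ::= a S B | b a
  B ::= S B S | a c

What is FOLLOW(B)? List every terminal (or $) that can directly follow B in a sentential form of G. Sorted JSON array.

Compute FIRST by fixpoint:
pass 1:
  A via A→a S B: +{a}
  A via A→b a: +{b}
  B via B→a c: +{a}
  S via S→a A: +{a}
  S via S→b b: +{b}
  S via S→c b a: +{c}
  FIRST[S]={a,b,c}  FIRST[A]={a,b}  FIRST[B]={a}
pass 2:
  B via B→S B S: +{b,c}
  FIRST[S]={a,b,c}  FIRST[A]={a,b}  FIRST[B]={a,b,c}
pass 3: (no change)
  FIRST[S]={a,b,c}  FIRST[A]={a,b}  FIRST[B]={a,b,c}

FOLLOW sets:
initialize: $ ∈ FOLLOW(S)
iter 1:
  A→a S B: FOLLOW(S) ⊇ FIRST(B) = {a,b,c}; new: +{a,b,c}
  B→S B S: FOLLOW(B) ⊇ FIRST(S) = {a,b,c}; new: +{a,b,c}
  S→a A: FOLLOW(A) ⊇ FOLLOW(S) ⊇ {$,a,b,c}; new: +{$,a,b,c}
  S→a a B: FOLLOW(B) ⊇ FOLLOW(S) ⊇ {$,a,b,c}; new: +{$}
  FOLLOW(S)={$,a,b,c}  FOLLOW(A)={$,a,b,c}  FOLLOW(B)={$,a,b,c}
iter 2: (no change)
  FOLLOW(S)={$,a,b,c}  FOLLOW(A)={$,a,b,c}  FOLLOW(B)={$,a,b,c}

FOLLOW(B) = ["$", "a", "b", "c"]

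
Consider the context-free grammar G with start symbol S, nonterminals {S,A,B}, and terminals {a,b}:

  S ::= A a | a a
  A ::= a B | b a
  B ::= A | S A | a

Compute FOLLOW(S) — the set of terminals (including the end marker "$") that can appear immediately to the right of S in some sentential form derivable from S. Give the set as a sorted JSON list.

FIRST sets, iterate to fixpoint:
round 1:
  A via A→a B: +{a}
  A via A→b a: +{b}
  B via B→A: +{a,b}
  S via S→A a: +{a,b}
  FIRST[S]={a,b}  FIRST[A]={a,b}  FIRST[B]={a,b}
round 2: (no change)
  FIRST[S]={a,b}  FIRST[A]={a,b}  FIRST[B]={a,b}

FOLLOW sets:
seed FOLLOW(S) with $
[1]
  B→S A: FOLLOW(S) ⊇ FIRST(A) = {a,b}; new: +{a,b}
  S→A a: FOLLOW(A) ⊇ FIRST(a) = {a}; new: +{a}
  FOLLOW(S)={$,a,b}  FOLLOW(A)={a}  FOLLOW(B)={}
[2]
  A→a B: FOLLOW(B) ⊇ FOLLOW(A) ⊇ {a}; new: +{a}
  FOLLOW(S)={$,a,b}  FOLLOW(A)={a}  FOLLOW(B)={a}
[3] done
  FOLLOW(S)={$,a,b}  FOLLOW(A)={a}  FOLLOW(B)={a}

FOLLOW(S) = ["$", "a", "b"]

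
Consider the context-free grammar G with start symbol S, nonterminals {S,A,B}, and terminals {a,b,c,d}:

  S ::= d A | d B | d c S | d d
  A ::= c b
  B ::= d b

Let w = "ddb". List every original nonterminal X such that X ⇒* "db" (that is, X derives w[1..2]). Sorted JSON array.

CNF form of G:
  S -> T2 A | T2 B | T2 T2 | T2 X3
  A -> T0 T1
  B -> T2 T1
  T0 -> c
  T1 -> b
  T2 -> d
  X3 -> T0 S

Fill CYK table bottom-up (cells [i..j] with 1 ≤ i ≤ j ≤ 2 only):
  [1..1]={T2}  "d"  orig:{}
  [2..2]={T1}  "b"  orig:{}
  [1..2]={B}  "db"

Original NTs in T[1,2] deriving "db": ["B"]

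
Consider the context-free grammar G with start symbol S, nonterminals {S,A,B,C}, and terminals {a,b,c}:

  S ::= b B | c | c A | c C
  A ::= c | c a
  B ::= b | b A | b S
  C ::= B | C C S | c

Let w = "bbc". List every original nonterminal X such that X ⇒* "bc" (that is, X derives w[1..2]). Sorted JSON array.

CNF form of G:
  S -> T0 A | T0 C | T2 B | c
  A -> T0 T1 | c
  B -> T2 A | T2 S | b
  C -> C X3 | T2 A | T2 S | b | c
  T0 -> c
  T1 -> a
  T2 -> b
  X3 -> C S

CYK table (by increasing span) — only the sub-triangle for w[1..2]:
  T[1,1] 'b' = {B,C,T2}  orig:{B,C}
  T[2,2] 'c' = {A,C,S,T0}  orig:{A,C,S}
  T[1,2] 'bc' = {B,C,X3}  orig:{B,C}

Original NTs in T[1,2] deriving "bc": ["B", "C"]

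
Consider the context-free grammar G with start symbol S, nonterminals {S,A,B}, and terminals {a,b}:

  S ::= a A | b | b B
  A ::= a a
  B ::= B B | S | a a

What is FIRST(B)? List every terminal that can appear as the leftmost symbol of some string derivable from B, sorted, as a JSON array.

FIRST sets, iterate to fixpoint:
iter 1:
  A via A→a a: +{a}
  B via B→a a: +{a}
  S via S→a A: +{a}
  S via S→b: +{b}
  FIRST[S]={a,b}  FIRST[A]={a}  FIRST[B]={a}
iter 2:
  B via B→S: +{b}
  FIRST[S]={a,b}  FIRST[A]={a}  FIRST[B]={a,b}
iter 3: (stable)
  FIRST[S]={a,b}  FIRST[A]={a}  FIRST[B]={a,b}

FIRST(B) = ["a", "b"]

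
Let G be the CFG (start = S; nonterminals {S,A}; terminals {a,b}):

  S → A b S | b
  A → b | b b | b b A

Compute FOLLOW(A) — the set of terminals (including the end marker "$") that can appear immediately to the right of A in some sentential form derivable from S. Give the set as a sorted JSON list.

FIRST iteration:
iter 1:
  A via A→b: +{b}
  S via S→A b S: +{b}
  FIRST(S)={b}  FIRST(A)={b}
iter 2: — fixpoint
  FIRST(S)={b}  FIRST(A)={b}

FOLLOW sets:
FOLLOW(S) := {$}
round 1:
  S→A b S: FOLLOW(A) ⊇ FIRST(b) = {b}; new: +{b}
  FOLLOW[S]={$}  FOLLOW[A]={b}
round 2: (no change)
  FOLLOW[S]={$}  FOLLOW[A]={b}

FOLLOW(A) = ["b"]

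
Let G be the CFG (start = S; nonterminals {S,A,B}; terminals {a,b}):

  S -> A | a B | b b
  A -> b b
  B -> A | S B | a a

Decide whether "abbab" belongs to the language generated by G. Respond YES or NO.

Convert to CNF:
  S -> T0 T0 | T1 B
  A -> T0 T0
  B -> S B | T0 T0 | T1 T1
  T0 -> b
  T1 -> a

CYK table (by increasing span):
  cell(0,0) a: {T1}  orig:{}
  cell(1,1) b: {T0}  orig:{}
  cell(2,2) b: {T0}  orig:{}
  cell(3,3) a: {T1}  orig:{}
  cell(4,4) b: {T0}  orig:{}
  cell(0,1) ab: ∅
  cell(1,2) bb: {A,B,S}
  cell(2,3) ba: ∅
  cell(3,4) ab: ∅
  cell(0,2) abb: {S}
  cell(1,3) bba: ∅
  cell(2,4) bab: ∅
  cell(0,3) abba: ∅
  cell(1,4) bbab: ∅
  cell(0,4) abbab: ∅

S ∉ T[0,4] ⇒ NO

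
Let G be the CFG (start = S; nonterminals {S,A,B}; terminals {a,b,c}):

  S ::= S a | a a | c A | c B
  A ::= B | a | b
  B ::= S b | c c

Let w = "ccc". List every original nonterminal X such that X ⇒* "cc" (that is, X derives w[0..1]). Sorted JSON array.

Convert to CNF:
  S -> S T2 | T1 A | T1 B | T2 T2
  A -> S T0 | T1 T1 | a | b
  B -> S T0 | T1 T1
  T0 -> b
  T1 -> c
  T2 -> a

Fill CYK table bottom-up — only the sub-triangle for w[0..1]:
  cell(0,0) c: {T1}  orig:{}
  cell(1,1) c: {T1}  orig:{}
  cell(0,1) cc: {A,B}

Original NTs in T[0,1] deriving "cc": ["A", "B"]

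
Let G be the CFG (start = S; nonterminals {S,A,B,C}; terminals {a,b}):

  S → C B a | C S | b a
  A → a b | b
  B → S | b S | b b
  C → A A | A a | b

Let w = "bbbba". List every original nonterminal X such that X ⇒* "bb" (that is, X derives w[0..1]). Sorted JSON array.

CNF form of G:
  S -> C S | C X3 | T1 T0
  A -> T0 T1 | b
  B -> C S | C X2 | T1 S | T1 T0 | T1 T1
  C -> A A | A T0 | b
  T0 -> a
  T1 -> b
  X2 -> B T0
  X3 -> B T0

CYK fill (cells [i..j] with 0 ≤ i ≤ j ≤ 1 only):
  cell(0,0) b: {A,C,T1}  orig:{A,C}
  cell(1,1) b: {A,C,T1}  orig:{A,C}
  cell(0,1) bb: {B,C}

Original NTs in T[0,1] deriving "bb": ["B", "C"]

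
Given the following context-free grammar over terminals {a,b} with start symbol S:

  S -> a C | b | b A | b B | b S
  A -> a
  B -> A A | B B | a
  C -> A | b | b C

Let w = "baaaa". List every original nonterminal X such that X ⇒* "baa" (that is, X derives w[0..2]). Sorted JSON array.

CNF form of G:
  S -> T0 A | T0 B | T0 S | T1 C | b
  A -> a
  B -> A A | B B | a
  C -> T0 C | a | b
  T0 -> b
  T1 -> a

Fill CYK table bottom-up — only the sub-triangle for w[0..2]:
  T[0,0] 'b' = {C,S,T0}  orig:{C,S}
  T[1,1] 'a' = {A,B,C,T1}  orig:{A,B,C}
  T[2,2] 'a' = {A,B,C,T1}  orig:{A,B,C}
  T[0,1] 'ba' = {C,S}
  T[1,2] 'aa' = {B,S}
  T[0,2] 'baa' = {S}

Original NTs in T[0,2] deriving "baa": ["S"]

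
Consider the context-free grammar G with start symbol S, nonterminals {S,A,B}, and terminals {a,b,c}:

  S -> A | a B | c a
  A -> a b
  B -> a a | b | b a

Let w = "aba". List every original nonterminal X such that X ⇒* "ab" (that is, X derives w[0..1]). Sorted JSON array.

Convert to CNF:
  S -> T0 B | T0 T1 | T2 T0
  A -> T0 T1
  B -> T0 T0 | T1 T0 | b
  T0 -> a
  T1 -> b
  T2 -> c

Fill CYK table bottom-up — only the sub-triangle for w[0..1]:
  T[0,0] 'a' = {T0}  orig:{}
  T[1,1] 'b' = {B,T1}  orig:{B}
  T[0,1] 'ab' = {A,S}

Original NTs in T[0,1] deriving "ab": ["A", "S"]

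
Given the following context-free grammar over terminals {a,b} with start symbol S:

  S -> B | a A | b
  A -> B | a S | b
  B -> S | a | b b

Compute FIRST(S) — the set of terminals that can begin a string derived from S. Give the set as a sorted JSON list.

FIRST iteration:
pass 1:
  A via A→a S: +{a}
  A via A→b: +{b}
  B via B→a: +{a}
  B via B→b b: +{b}
  S via S→B: +{a,b}
  S: {a,b}  A: {a,b}  B: {a,b}
pass 2: (no change)
  S: {a,b}  A: {a,b}  B: {a,b}

FIRST(S) = ["a", "b"]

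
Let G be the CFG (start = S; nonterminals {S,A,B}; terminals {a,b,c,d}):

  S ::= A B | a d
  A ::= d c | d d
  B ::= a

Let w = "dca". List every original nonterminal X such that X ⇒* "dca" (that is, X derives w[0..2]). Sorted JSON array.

CNF form of G:
  S -> A B | T2 T0
  A -> T0 T0 | T0 T1
  B -> a
  T0 -> d
  T1 -> c
  T2 -> a

Fill CYK table bottom-up, restricted to cells inside w[0..2]:
  [0..0]={T0}  "d"  orig:{}
  [1..1]={T1}  "c"  orig:{}
  [2..2]={B,T2}  "a"  orig:{B}
  [0..1]={A}  "dc"
  [1..2]=∅  "ca"
  [0..2]={S}  "dca"

Original NTs in T[0,2] deriving "dca": ["S"]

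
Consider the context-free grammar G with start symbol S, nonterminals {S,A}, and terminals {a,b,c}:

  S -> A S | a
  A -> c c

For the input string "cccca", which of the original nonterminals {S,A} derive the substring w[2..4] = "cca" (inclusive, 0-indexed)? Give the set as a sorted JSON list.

CNF form of G:
  S -> A S | a
  A -> T0 T0
  T0 -> c

CYK table (by increasing span) — only the sub-triangle for w[2..4]:
  T[2,2] 'c' = {T0}  orig:{}
  T[3,3] 'c' = {T0}  orig:{}
  T[4,4] 'a' = {S}
  T[2,3] 'cc' = {A}
  T[3,4] 'ca' = ∅
  T[2,4] 'cca' = {S}

Original NTs in T[2,4] deriving "cca": ["S"]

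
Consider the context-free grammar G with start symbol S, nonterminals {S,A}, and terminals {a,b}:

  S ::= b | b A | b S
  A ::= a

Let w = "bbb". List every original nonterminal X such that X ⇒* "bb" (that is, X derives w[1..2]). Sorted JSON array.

Convert to CNF:
  S -> T0 A | T0 S | b
  A -> a
  T0 -> b

Fill CYK table bottom-up (cells [i..j] with 1 ≤ i ≤ j ≤ 2 only):
  T[1,1] 'b' = {S,T0}  orig:{S}
  T[2,2] 'b' = {S,T0}  orig:{S}
  T[1,2] 'bb' = {S}

Original NTs in T[1,2] deriving "bb": ["S"]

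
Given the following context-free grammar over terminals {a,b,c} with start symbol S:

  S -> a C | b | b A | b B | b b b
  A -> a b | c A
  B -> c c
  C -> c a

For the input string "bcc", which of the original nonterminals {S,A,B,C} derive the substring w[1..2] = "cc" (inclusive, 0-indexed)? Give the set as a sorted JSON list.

Convert to CNF:
  S -> T0 C | T1 A | T1 B | T1 X3 | b
  A -> T0 T1 | T2 A
  B -> T2 T2
  C -> T2 T0
  T0 -> a
  T1 -> b
  T2 -> c
  X3 -> T1 T1

CYK table (by increasing span) — only the sub-triangle for w[1..2]:
  T[1,1] 'c' = {T2}  orig:{}
  T[2,2] 'c' = {T2}  orig:{}
  T[1,2] 'cc' = {B}

Original NTs in T[1,2] deriving "cc": ["B"]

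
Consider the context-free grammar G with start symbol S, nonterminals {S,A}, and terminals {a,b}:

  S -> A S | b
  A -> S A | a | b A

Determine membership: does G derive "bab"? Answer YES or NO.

CNF form of G:
  S -> A S | b
  A -> S A | T0 A | a
  T0 -> b

CYK fill:
  cell(0,0) b: {S,T0}  orig:{S}
  cell(1,1) a: {A}
  cell(2,2) b: {S,T0}  orig:{S}
  cell(0,1) ba: {A}
  cell(1,2) ab: {S}
  cell(0,2) bab: {S}

S ∈ T[0,2] ⇒ YES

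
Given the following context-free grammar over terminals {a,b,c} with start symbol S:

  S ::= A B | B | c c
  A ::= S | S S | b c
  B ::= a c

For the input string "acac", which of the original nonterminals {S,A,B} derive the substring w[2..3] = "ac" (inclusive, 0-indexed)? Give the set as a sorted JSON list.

Convert to CNF:
  S -> A B | T0 T1 | T1 T1
  A -> A B | S S | T0 T1 | T1 T1 | T2 T1
  B -> T0 T1
  T0 -> a
  T1 -> c
  T2 -> b

CYK fill, restricted to cells inside w[2..3]:
  [2..2]={T0}  "a"  orig:{}
  [3..3]={T1}  "c"  orig:{}
  [2..3]={A,B,S}  "ac"

Original NTs in T[2,3] deriving "ac": ["A", "B", "S"]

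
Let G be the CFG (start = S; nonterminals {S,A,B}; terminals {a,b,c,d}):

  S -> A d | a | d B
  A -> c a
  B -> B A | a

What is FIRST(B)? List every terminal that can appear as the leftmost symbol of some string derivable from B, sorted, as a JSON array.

Compute FIRST by fixpoint:
pass 1:
  A via A→c a: +{c}
  B via B→a: +{a}
  S via S→A d: +{c}
  S via S→a: +{a}
  S via S→d B: +{d}
  S: {a,c,d}  A: {c}  B: {a}
pass 2: done
  S: {a,c,d}  A: {c}  B: {a}

FIRST(B) = ["a"]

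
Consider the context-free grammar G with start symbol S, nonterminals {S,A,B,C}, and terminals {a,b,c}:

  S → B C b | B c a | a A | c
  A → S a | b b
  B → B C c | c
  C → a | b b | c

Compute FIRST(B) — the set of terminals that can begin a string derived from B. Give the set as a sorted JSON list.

FIRST sets, iterate to fixpoint:
pass 1:
  A via A→b b: +{b}
  B via B→c: +{c}
  C via C→a: +{a}
  C via C→b b: +{b}
  C via C→c: +{c}
  S via S→B C b: +{c}
  S via S→a A: +{a}
  S: {a,c}  A: {b}  B: {c}  C: {a,b,c}
pass 2:
  A via A→S a: +{a,c}
  S: {a,c}  A: {a,b,c}  B: {c}  C: {a,b,c}
pass 3: — fixpoint
  S: {a,c}  A: {a,b,c}  B: {c}  C: {a,b,c}

FIRST(B) = ["c"]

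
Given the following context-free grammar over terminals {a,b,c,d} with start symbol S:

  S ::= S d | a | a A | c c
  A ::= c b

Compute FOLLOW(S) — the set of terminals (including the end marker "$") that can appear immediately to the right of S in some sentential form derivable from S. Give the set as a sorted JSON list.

FIRST iteration:
[1]
  A via A→c b: +{c}
  S via S→a: +{a}
  S via S→c c: +{c}
  S: {a,c}  A: {c}
[2] (no change)
  S: {a,c}  A: {c}

FOLLOW sets:
seed FOLLOW(S) with $
round 1:
  S→S d: FOLLOW(S) ⊇ FIRST(d) = {d}; new: +{d}
  S→a A: FOLLOW(A) ⊇ FOLLOW(S) ⊇ {$,d}; new: +{$,d}
  FOLLOW[S]={$,d}  FOLLOW[A]={$,d}
round 2: done
  FOLLOW[S]={$,d}  FOLLOW[A]={$,d}

FOLLOW(S) = ["$", "d"]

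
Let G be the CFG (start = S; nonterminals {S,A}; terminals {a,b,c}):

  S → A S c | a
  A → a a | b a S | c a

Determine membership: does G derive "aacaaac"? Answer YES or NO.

CNF form of G:
  S -> A X4 | a
  A -> T0 T0 | T1 X3 | T2 T0
  T0 -> a
  T1 -> b
  T2 -> c
  X3 -> T0 S
  X4 -> S T2

CYK fill:
  T[0,0] 'a' = {S,T0}  orig:{S}
  T[1,1] 'a' = {S,T0}  orig:{S}
  T[2,2] 'c' = {T2}  orig:{}
  T[3,3] 'a' = {S,T0}  orig:{S}
  T[4,4] 'a' = {S,T0}  orig:{S}
  T[5,5] 'a' = {S,T0}  orig:{S}
  T[6,6] 'c' = {T2}  orig:{}
  T[0,1] 'aa' = {A,X3}  orig:{A}
  T[1,2] 'ac' = {X4}  orig:{}
  T[2,3] 'ca' = {A}
  T[3,4] 'aa' = {A,X3}  orig:{A}
  T[4,5] 'aa' = {A,X3}  orig:{A}
  T[5,6] 'ac' = {X4}  orig:{}
  T[0,2] 'aac' = ∅
  T[1,3] 'aca' = ∅
  T[2,4] 'caa' = ∅
  T[3,5] 'aaa' = ∅
  T[4,6] 'aac' = ∅
  T[0,3] 'aaca' = ∅
  T[1,4] 'acaa' = ∅
  T[2,5] 'caaa' = ∅
  T[3,6] 'aaac' = {S}
  T[0,4] 'aacaa' = ∅
  T[1,5] 'acaaa' = ∅
  T[2,6] 'caaac' = ∅
  T[0,5] 'aacaaa' = ∅
  T[1,6] 'acaaac' = ∅
  T[0,6] 'aacaaac' = ∅

S ∉ T[0,6] ⇒ NO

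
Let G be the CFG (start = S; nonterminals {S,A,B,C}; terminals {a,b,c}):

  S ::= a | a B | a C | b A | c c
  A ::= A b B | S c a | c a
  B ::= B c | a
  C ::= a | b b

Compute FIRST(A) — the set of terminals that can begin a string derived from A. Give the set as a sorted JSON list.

FIRST sets, iterate to fixpoint:
iter 1:
  A via A→c a: +{c}
  B via B→a: +{a}
  C via C→a: +{a}
  C via C→b b: +{b}
  S via S→a: +{a}
  S via S→b A: +{b}
  S via S→c c: +{c}
  FIRST(S)={a,b,c}  FIRST(A)={c}  FIRST(B)={a}  FIRST(C)={a,b}
iter 2:
  A via A→S c a: +{a,b}
  FIRST(S)={a,b,c}  FIRST(A)={a,b,c}  FIRST(B)={a}  FIRST(C)={a,b}
iter 3: — fixpoint
  FIRST(S)={a,b,c}  FIRST(A)={a,b,c}  FIRST(B)={a}  FIRST(C)={a,b}

FIRST(A) = ["a", "b", "c"]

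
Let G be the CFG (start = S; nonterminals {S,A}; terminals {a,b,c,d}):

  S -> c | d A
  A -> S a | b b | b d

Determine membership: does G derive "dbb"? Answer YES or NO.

Convert to CNF:
  S -> T2 A | c
  A -> S T0 | T1 T1 | T1 T2
  T0 -> a
  T1 -> b
  T2 -> d

CYK table (by increasing span):
  T[0,0] 'd' = {T2}  orig:{}
  T[1,1] 'b' = {T1}  orig:{}
  T[2,2] 'b' = {T1}  orig:{}
  T[0,1] 'db' = ∅
  T[1,2] 'bb' = {A}
  T[0,2] 'dbb' = {S}

S ∈ T[0,2] ⇒ YES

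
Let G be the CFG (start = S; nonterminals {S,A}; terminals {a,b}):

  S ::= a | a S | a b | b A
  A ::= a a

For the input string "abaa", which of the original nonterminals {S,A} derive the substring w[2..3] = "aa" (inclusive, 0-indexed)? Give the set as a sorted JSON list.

CNF form of G:
  S -> T0 S | T0 T1 | T1 A | a
  A -> T0 T0
  T0 -> a
  T1 -> b

CYK table (by increasing span) — only the sub-triangle for w[2..3]:
  [2..2]={S,T0}  "a"  orig:{S}
  [3..3]={S,T0}  "a"  orig:{S}
  [2..3]={A,S}  "aa"

Original NTs in T[2,3] deriving "aa": ["A", "S"]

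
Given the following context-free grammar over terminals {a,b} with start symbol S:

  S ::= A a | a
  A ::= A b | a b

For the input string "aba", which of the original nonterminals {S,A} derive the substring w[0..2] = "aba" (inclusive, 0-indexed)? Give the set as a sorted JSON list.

CNF form of G:
  S -> A T1 | a
  A -> A T0 | T1 T0
  T0 -> b
  T1 -> a

CYK fill (cells [i..j] with 0 ≤ i ≤ j ≤ 2 only):
  cell(0,0) a: {S,T1}  orig:{S}
  cell(1,1) b: {T0}  orig:{}
  cell(2,2) a: {S,T1}  orig:{S}
  cell(0,1) ab: {A}
  cell(1,2) ba: ∅
  cell(0,2) aba: {S}

Original NTs in T[0,2] deriving "aba": ["S"]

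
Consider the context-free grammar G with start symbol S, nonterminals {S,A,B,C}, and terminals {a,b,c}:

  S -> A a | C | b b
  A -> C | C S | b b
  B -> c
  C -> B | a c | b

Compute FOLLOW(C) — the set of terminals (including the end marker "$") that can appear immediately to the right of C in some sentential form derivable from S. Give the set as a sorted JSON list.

FIRST iteration:
iter 1:
  A via A→b b: +{b}
  B via B→c: +{c}
  C via C→B: +{c}
  C via C→a c: +{a}
  C via C→b: +{b}
  S via S→A a: +{b}
  S via S→C: +{a,c}
  S: {a,b,c}  A: {b}  B: {c}  C: {a,b,c}
iter 2:
  A via A→C: +{a,c}
  S: {a,b,c}  A: {a,b,c}  B: {c}  C: {a,b,c}
iter 3: done
  S: {a,b,c}  A: {a,b,c}  B: {c}  C: {a,b,c}

Compute FOLLOW by fixpoint:
initialize: $ ∈ FOLLOW(S)
pass 1:
  A→C S: FOLLOW(C) ⊇ FIRST(S) = {a,b,c}; new: +{a,b,c}
  C→B: FOLLOW(B) ⊇ FOLLOW(C) ⊇ {a,b,c}; new: +{a,b,c}
  S→A a: FOLLOW(A) ⊇ FIRST(a) = {a}; new: +{a}
  S→C: FOLLOW(C) ⊇ FOLLOW(S) ⊇ {$}; new: +{$}
  FOLLOW[S]={$}  FOLLOW[A]={a}  FOLLOW[B]={a,b,c}  FOLLOW[C]={$,a,b,c}
pass 2:
  A→C S: FOLLOW(S) ⊇ FOLLOW(A) ⊇ {a}; new: +{a}
  C→B: FOLLOW(B) ⊇ FOLLOW(C) ⊇ {$,a,b,c}; new: +{$}
  FOLLOW[S]={$,a}  FOLLOW[A]={a}  FOLLOW[B]={$,a,b,c}  FOLLOW[C]={$,a,b,c}
pass 3: (no change)
  FOLLOW[S]={$,a}  FOLLOW[A]={a}  FOLLOW[B]={$,a,b,c}  FOLLOW[C]={$,a,b,c}

FOLLOW(C) = ["$", "a", "b", "c"]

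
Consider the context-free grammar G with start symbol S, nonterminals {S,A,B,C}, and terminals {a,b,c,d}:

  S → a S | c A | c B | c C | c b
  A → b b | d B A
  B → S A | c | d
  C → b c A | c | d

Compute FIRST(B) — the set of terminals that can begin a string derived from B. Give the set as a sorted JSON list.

FIRST iteration:
iter 1:
  A via A→b b: +{b}
  A via A→d B A: +{d}
  B via B→c: +{c}
  B via B→d: +{d}
  C via C→b c A: +{b}
  C via C→c: +{c}
  C via C→d: +{d}
  S via S→a S: +{a}
  S via S→c A: +{c}
  S: {a,c}  A: {b,d}  B: {c,d}  C: {b,c,d}
iter 2:
  B via B→S A: +{a}
  S: {a,c}  A: {b,d}  B: {a,c,d}  C: {b,c,d}
iter 3: (no change)
  S: {a,c}  A: {b,d}  B: {a,c,d}  C: {b,c,d}

FIRST(B) = ["a", "c", "d"]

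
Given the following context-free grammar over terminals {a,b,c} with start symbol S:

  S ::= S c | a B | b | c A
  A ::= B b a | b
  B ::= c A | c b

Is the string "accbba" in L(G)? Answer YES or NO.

CNF form of G:
  S -> S T2 | T1 B | T2 A | b
  A -> B X3 | b
  B -> T2 A | T2 T0
  T0 -> b
  T1 -> a
  T2 -> c
  X3 -> T0 T1

CYK table (by increasing span):
  cell(0,0) a: {T1}  orig:{}
  cell(1,1) c: {T2}  orig:{}
  cell(2,2) c: {T2}  orig:{}
  cell(3,3) b: {A,S,T0}  orig:{A,S}
  cell(4,4) b: {A,S,T0}  orig:{A,S}
  cell(5,5) a: {T1}  orig:{}
  cell(0,1) ac: ∅
  cell(1,2) cc: ∅
  cell(2,3) cb: {B,S}
  cell(3,4) bb: ∅
  cell(4,5) ba: {X3}  orig:{}
  cell(0,2) acc: ∅
  cell(1,3) ccb: ∅
  cell(2,4) cbb: ∅
  cell(3,5) bba: ∅
  cell(0,3) accb: ∅
  cell(1,4) ccbb: ∅
  cell(2,5) cbba: {A}
  cell(0,4) accbb: ∅
  cell(1,5) ccbba: {B,S}
  cell(0,5) accbba: {S}

S ∈ T[0,5] ⇒ YES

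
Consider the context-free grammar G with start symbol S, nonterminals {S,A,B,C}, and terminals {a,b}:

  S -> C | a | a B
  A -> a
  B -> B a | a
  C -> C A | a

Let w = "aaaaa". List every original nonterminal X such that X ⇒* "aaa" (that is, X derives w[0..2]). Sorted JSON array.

CNF form of G:
  S -> C A | T0 B | a
  A -> a
  B -> B T0 | a
  C -> C A | a
  T0 -> a

CYK fill — only the sub-triangle for w[0..2]:
  cell(0,0) a: {A,B,C,S,T0}  orig:{A,B,C,S}
  cell(1,1) a: {A,B,C,S,T0}  orig:{A,B,C,S}
  cell(2,2) a: {A,B,C,S,T0}  orig:{A,B,C,S}
  cell(0,1) aa: {B,C,S}
  cell(1,2) aa: {B,C,S}
  cell(0,2) aaa: {B,C,S}

Original NTs in T[0,2] deriving "aaa": ["B", "C", "S"]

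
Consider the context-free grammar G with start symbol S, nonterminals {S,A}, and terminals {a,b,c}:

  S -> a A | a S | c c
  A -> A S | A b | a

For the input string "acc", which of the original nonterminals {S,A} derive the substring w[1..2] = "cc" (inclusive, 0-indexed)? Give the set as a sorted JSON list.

Convert to CNF:
  S -> T1 A | T1 S | T2 T2
  A -> A S | A T0 | a
  T0 -> b
  T1 -> a
  T2 -> c

CYK fill, restricted to cells inside w[1..2]:
  [1..1]={T2}  "c"  orig:{}
  [2..2]={T2}  "c"  orig:{}
  [1..2]={S}  "cc"

Original NTs in T[1,2] deriving "cc": ["S"]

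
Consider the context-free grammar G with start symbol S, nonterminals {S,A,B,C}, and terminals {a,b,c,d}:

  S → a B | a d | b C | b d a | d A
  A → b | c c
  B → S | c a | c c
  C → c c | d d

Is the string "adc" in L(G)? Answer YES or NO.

CNF form of G:
  S -> T1 B | T1 T2 | T2 A | T3 C | T3 X5
  A -> T0 T0 | b
  B -> T0 T0 | T0 T1 | T1 B | T1 T2 | T2 A | T3 C | T3 X4
  C -> T0 T0 | T2 T2
  T0 -> c
  T1 -> a
  T2 -> d
  T3 -> b
  X4 -> T2 T1
  X5 -> T2 T1

Fill CYK table bottom-up:
  T[0,0] 'a' = {T1}  orig:{}
  T[1,1] 'd' = {T2}  orig:{}
  T[2,2] 'c' = {T0}  orig:{}
  T[0,1] 'ad' = {B,S}
  T[1,2] 'dc' = ∅
  T[0,2] 'adc' = ∅

S ∉ T[0,2] ⇒ NO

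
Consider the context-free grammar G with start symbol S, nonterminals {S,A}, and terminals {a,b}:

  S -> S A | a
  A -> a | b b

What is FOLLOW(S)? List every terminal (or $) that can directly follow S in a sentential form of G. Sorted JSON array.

FIRST iteration:
iter 1:
  A via A→a: +{a}
  A via A→b b: +{b}
  S via S→a: +{a}
  S: {a}  A: {a,b}
iter 2: (no change)
  S: {a}  A: {a,b}

Compute FOLLOW by fixpoint:
FOLLOW(S) := {$}
round 1:
  S→S A: FOLLOW(S) ⊇ FIRST(A) = {a,b}; new: +{a,b}
  S→S A: FOLLOW(A) ⊇ FOLLOW(S) ⊇ {$,a,b}; new: +{$,a,b}
  FOLLOW[S]={$,a,b}  FOLLOW[A]={$,a,b}
round 2: done
  FOLLOW[S]={$,a,b}  FOLLOW[A]={$,a,b}

FOLLOW(S) = ["$", "a", "b"]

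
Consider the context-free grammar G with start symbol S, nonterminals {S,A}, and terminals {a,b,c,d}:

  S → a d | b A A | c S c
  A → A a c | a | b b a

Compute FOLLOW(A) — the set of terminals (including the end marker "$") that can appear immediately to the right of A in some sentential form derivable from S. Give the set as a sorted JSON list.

FIRST iteration:
[1]
  A via A→a: +{a}
  A via A→b b a: +{b}
  S via S→a d: +{a}
  S via S→b A A: +{b}
  S via S→c S c: +{c}
  S: {a,b,c}  A: {a,b}
[2] done
  S: {a,b,c}  A: {a,b}

FOLLOW iteration:
FOLLOW(S) := {$}
pass 1:
  A→A a c: FOLLOW(A) ⊇ FIRST(a) = {a}; new: +{a}
  S→b A A: FOLLOW(A) ⊇ FIRST(A) = {a,b}; new: +{b}
  S→b A A: FOLLOW(A) ⊇ FOLLOW(S) ⊇ {$}; new: +{$}
  S→c S c: FOLLOW(S) ⊇ FIRST(c) = {c}; new: +{c}
  FOLLOW[S]={$,c}  FOLLOW[A]={$,a,b}
pass 2:
  S→b A A: FOLLOW(A) ⊇ FOLLOW(S) ⊇ {$,c}; new: +{c}
  FOLLOW[S]={$,c}  FOLLOW[A]={$,a,b,c}
pass 3: — fixpoint
  FOLLOW[S]={$,c}  FOLLOW[A]={$,a,b,c}

FOLLOW(A) = ["$", "a", "b", "c"]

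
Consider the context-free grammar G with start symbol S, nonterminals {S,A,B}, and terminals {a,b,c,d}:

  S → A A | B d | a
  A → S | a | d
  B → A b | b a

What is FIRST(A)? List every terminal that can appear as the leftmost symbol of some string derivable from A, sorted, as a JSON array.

Compute FIRST by fixpoint:
[1]
  A via A→a: +{a}
  A via A→d: +{d}
  B via B→A b: +{a,d}
  B via B→b a: +{b}
  S via S→A A: +{a,d}
  S via S→B d: +{b}
  S: {a,b,d}  A: {a,d}  B: {a,b,d}
[2]
  A via A→S: +{b}
  S: {a,b,d}  A: {a,b,d}  B: {a,b,d}
[3] (no change)
  S: {a,b,d}  A: {a,b,d}  B: {a,b,d}

FIRST(A) = ["a", "b", "d"]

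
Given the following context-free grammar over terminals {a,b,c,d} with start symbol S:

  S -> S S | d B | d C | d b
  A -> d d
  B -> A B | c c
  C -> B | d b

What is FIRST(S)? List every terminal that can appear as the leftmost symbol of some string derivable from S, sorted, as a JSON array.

FIRST sets, iterate to fixpoint:
iter 1:
  A via A→d d: +{d}
  B via B→A B: +{d}
  B via B→c c: +{c}
  C via C→B: +{c,d}
  S via S→d B: +{d}
  FIRST(S)={d}  FIRST(A)={d}  FIRST(B)={c,d}  FIRST(C)={c,d}
iter 2: — fixpoint
  FIRST(S)={d}  FIRST(A)={d}  FIRST(B)={c,d}  FIRST(C)={c,d}

FIRST(S) = ["d"]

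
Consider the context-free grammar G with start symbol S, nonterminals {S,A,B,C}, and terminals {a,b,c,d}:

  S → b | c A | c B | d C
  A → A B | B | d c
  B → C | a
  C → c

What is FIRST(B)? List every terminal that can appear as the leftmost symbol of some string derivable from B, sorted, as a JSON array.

FIRST sets, iterate to fixpoint:
iter 1:
  A via A→d c: +{d}
  B via B→a: +{a}
  C via C→c: +{c}
  S via S→b: +{b}
  S via S→c A: +{c}
  S via S→d C: +{d}
  S: {b,c,d}  A: {d}  B: {a}  C: {c}
iter 2:
  A via A→B: +{a}
  B via B→C: +{c}
  S: {b,c,d}  A: {a,d}  B: {a,c}  C: {c}
iter 3:
  A via A→B: +{c}
  S: {b,c,d}  A: {a,c,d}  B: {a,c}  C: {c}
iter 4: — fixpoint
  S: {b,c,d}  A: {a,c,d}  B: {a,c}  C: {c}

FIRST(B) = ["a", "c"]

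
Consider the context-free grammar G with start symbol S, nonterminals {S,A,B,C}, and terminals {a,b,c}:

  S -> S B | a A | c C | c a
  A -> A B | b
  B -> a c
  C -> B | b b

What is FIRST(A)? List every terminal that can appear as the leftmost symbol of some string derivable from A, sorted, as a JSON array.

FIRST sets, iterate to fixpoint:
[1]
  A via A→b: +{b}
  B via B→a c: +{a}
  C via C→B: +{a}
  C via C→b b: +{b}
  S via S→a A: +{a}
  S via S→c C: +{c}
  FIRST[S]={a,c}  FIRST[A]={b}  FIRST[B]={a}  FIRST[C]={a,b}
[2] (no change)
  FIRST[S]={a,c}  FIRST[A]={b}  FIRST[B]={a}  FIRST[C]={a,b}

FIRST(A) = ["b"]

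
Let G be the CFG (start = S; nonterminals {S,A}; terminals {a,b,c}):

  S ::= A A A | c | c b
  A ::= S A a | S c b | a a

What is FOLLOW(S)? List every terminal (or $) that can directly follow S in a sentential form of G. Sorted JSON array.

FIRST iteration:
iter 1:
  A via A→a a: +{a}
  S via S→A A A: +{a}
  S via S→c: +{c}
  FIRST[S]={a,c}  FIRST[A]={a}
iter 2:
  A via A→S A a: +{c}
  FIRST[S]={a,c}  FIRST[A]={a,c}
iter 3: (no change)
  FIRST[S]={a,c}  FIRST[A]={a,c}

FOLLOW sets:
seed FOLLOW(S) with $
[1]
  A→S A a: FOLLOW(S) ⊇ FIRST(A) = {a,c}; new: +{a,c}
  A→S A a: FOLLOW(A) ⊇ FIRST(a) = {a}; new: +{a}
  S→A A A: FOLLOW(A) ⊇ FIRST(A) = {a,c}; new: +{c}
  S→A A A: FOLLOW(A) ⊇ FOLLOW(S) ⊇ {$,a,c}; new: +{$}
  S: {$,a,c}  A: {$,a,c}
[2] (stable)
  S: {$,a,c}  A: {$,a,c}

FOLLOW(S) = ["$", "a", "c"]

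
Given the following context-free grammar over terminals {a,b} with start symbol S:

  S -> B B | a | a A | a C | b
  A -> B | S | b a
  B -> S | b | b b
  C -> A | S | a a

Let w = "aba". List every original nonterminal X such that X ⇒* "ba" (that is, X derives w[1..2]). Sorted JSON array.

Convert to CNF:
  S -> B B | T0 A | T0 C | a | b
  A -> B B | T0 A | T0 C | T1 T0 | T1 T1 | a | b
  B -> B B | T0 A | T0 C | T1 T1 | a | b
  C -> B B | T0 A | T0 C | T0 T0 | T1 T0 | T1 T1 | a | b
  T0 -> a
  T1 -> b

CYK table (by increasing span), restricted to cells inside w[1..2]:
  cell(1,1) b: {A,B,C,S,T1}  orig:{A,B,C,S}
  cell(2,2) a: {A,B,C,S,T0}  orig:{A,B,C,S}
  cell(1,2) ba: {A,B,C,S}

Original NTs in T[1,2] deriving "ba": ["A", "B", "C", "S"]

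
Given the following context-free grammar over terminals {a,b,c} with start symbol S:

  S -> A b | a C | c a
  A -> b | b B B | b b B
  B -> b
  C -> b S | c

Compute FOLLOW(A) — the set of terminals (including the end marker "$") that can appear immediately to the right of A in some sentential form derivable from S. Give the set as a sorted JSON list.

FIRST sets, iterate to fixpoint:
[1]
  A via A→b: +{b}
  B via B→b: +{b}
  C via C→b S: +{b}
  C via C→c: +{c}
  S via S→A b: +{b}
  S via S→a C: +{a}
  S via S→c a: +{c}
  S: {a,b,c}  A: {b}  B: {b}  C: {b,c}
[2] done
  S: {a,b,c}  A: {b}  B: {b}  C: {b,c}

Compute FOLLOW by fixpoint:
FOLLOW(S) := {$}
[1]
  A→b B B: FOLLOW(B) ⊇ FIRST(B) = {b}; new: +{b}
  S→A b: FOLLOW(A) ⊇ FIRST(b) = {b}; new: +{b}
  S→a C: FOLLOW(C) ⊇ FOLLOW(S) ⊇ {$}; new: +{$}
  FOLLOW(S)={$}  FOLLOW(A)={b}  FOLLOW(B)={b}  FOLLOW(C)={$}
[2] (stable)
  FOLLOW(S)={$}  FOLLOW(A)={b}  FOLLOW(B)={b}  FOLLOW(C)={$}

FOLLOW(A) = ["b"]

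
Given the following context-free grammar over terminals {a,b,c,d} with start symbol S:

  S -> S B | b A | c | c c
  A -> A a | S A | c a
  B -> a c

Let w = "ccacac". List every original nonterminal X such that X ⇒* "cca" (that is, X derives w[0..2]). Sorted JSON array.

Convert to CNF:
  S -> S B | T1 T1 | T2 A | c
  A -> A T0 | S A | T1 T0
  B -> T0 T1
  T0 -> a
  T1 -> c
  T2 -> b

CYK fill — only the sub-triangle for w[0..2]:
  cell(0,0) c: {S,T1}  orig:{S}
  cell(1,1) c: {S,T1}  orig:{S}
  cell(2,2) a: {T0}  orig:{}
  cell(0,1) cc: {S}
  cell(1,2) ca: {A}
  cell(0,2) cca: {A}

Original NTs in T[0,2] deriving "cca": ["A"]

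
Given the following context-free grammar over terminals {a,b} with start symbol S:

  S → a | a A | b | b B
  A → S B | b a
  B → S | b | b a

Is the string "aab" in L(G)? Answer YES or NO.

CNF form of G:
  S -> T0 B | T1 A | a | b
  A -> S B | T0 T1
  B -> T0 B | T0 T1 | T1 A | a | b
  T0 -> b
  T1 -> a

CYK fill:
  [0..0]={B,S,T1}  "a"  orig:{B,S}
  [1..1]={B,S,T1}  "a"  orig:{B,S}
  [2..2]={B,S,T0}  "b"  orig:{B,S}
  [0..1]={A}  "aa"
  [1..2]={A}  "ab"
  [0..2]={B,S}  "aab"

S ∈ T[0,2] ⇒ YES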